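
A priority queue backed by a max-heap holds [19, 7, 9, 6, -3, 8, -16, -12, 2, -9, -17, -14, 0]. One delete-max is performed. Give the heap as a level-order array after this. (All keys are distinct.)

remove root 19; move last element 0 to root → [0, 7, 9, 6, -3, 8, -16, -12, 2, -9, -17, -14]
0 vs larger child 9 at index 2, swap → [9, 7, 0, 6, -3, 8, -16, -12, 2, -9, -17, -14]
0 vs larger child 8 at index 5, swap → [9, 7, 8, 6, -3, 0, -16, -12, 2, -9, -17, -14]

[9, 7, 8, 6, -3, 0, -16, -12, 2, -9, -17, -14]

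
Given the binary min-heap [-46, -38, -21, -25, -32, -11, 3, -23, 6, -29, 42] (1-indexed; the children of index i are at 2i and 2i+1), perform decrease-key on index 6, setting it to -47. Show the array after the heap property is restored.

set index 6 from -11 to -47 → [-46, -38, -21, -25, -32, -47, 3, -23, 6, -29, 42]
-47 < parent -21 at index 3, swap → [-46, -38, -47, -25, -32, -21, 3, -23, 6, -29, 42]
-47 < parent -46 at index 1, swap → [-47, -38, -46, -25, -32, -21, 3, -23, 6, -29, 42]

[-47, -38, -46, -25, -32, -21, 3, -23, 6, -29, 42]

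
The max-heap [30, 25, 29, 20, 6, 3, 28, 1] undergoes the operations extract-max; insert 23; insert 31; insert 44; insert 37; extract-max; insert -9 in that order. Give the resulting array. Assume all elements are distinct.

[37, 31, 28, 25, 29, 3, 1, 20, 23, 6, -9]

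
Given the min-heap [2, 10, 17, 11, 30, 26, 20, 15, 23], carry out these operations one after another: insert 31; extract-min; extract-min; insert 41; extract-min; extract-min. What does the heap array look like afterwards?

insert 31:
  append 31 at index 9 → [2, 10, 17, 11, 30, 26, 20, 15, 23, 31] (no swap needed)
extract-min → returns 2:
  remove root 2; move last element 31 to root → [31, 10, 17, 11, 30, 26, 20, 15, 23]
  31 vs smaller child 10 at index 1, swap → [10, 31, 17, 11, 30, 26, 20, 15, 23]
  31 vs smaller child 11 at index 3, swap → [10, 11, 17, 31, 30, 26, 20, 15, 23]
  31 vs smaller child 15 at index 7, swap → [10, 11, 17, 15, 30, 26, 20, 31, 23]
extract-min → returns 10:
  remove root 10; move last element 23 to root → [23, 11, 17, 15, 30, 26, 20, 31]
  23 vs smaller child 11 at index 1, swap → [11, 23, 17, 15, 30, 26, 20, 31]
  23 vs smaller child 15 at index 3, swap → [11, 15, 17, 23, 30, 26, 20, 31]
insert 41:
  append 41 at index 8 → [11, 15, 17, 23, 30, 26, 20, 31, 41] (no swap needed)
extract-min → returns 11:
  remove root 11; move last element 41 to root → [41, 15, 17, 23, 30, 26, 20, 31]
  41 vs smaller child 15 at index 1, swap → [15, 41, 17, 23, 30, 26, 20, 31]
  41 vs smaller child 23 at index 3, swap → [15, 23, 17, 41, 30, 26, 20, 31]
  41 vs only child 31 at index 7, swap → [15, 23, 17, 31, 30, 26, 20, 41]
extract-min → returns 15:
  remove root 15; move last element 41 to root → [41, 23, 17, 31, 30, 26, 20]
  41 vs smaller child 17 at index 2, swap → [17, 23, 41, 31, 30, 26, 20]
  41 vs smaller child 20 at index 6, swap → [17, 23, 20, 31, 30, 26, 41]

[17, 23, 20, 31, 30, 26, 41]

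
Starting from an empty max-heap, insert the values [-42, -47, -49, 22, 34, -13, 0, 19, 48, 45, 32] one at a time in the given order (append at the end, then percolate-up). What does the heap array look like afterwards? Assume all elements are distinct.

Insert -42:
  append -42 at index 0 → [-42] (no swap needed)
Insert -47:
  append -47 at index 1 → [-42, -47] (no swap needed)
Insert -49:
  append -49 at index 2 → [-42, -47, -49] (no swap needed)
Insert 22:
  append 22 at index 3 → [-42, -47, -49, 22]
  22 > parent -47 at index 1, swap → [-42, 22, -49, -47]
  22 > parent -42 at index 0, swap → [22, -42, -49, -47]
Insert 34:
  append 34 at index 4 → [22, -42, -49, -47, 34]
  34 > parent -42 at index 1, swap → [22, 34, -49, -47, -42]
  34 > parent 22 at index 0, swap → [34, 22, -49, -47, -42]
Insert -13:
  append -13 at index 5 → [34, 22, -49, -47, -42, -13]
  -13 > parent -49 at index 2, swap → [34, 22, -13, -47, -42, -49]
Insert 0:
  append 0 at index 6 → [34, 22, -13, -47, -42, -49, 0]
  0 > parent -13 at index 2, swap → [34, 22, 0, -47, -42, -49, -13]
Insert 19:
  append 19 at index 7 → [34, 22, 0, -47, -42, -49, -13, 19]
  19 > parent -47 at index 3, swap → [34, 22, 0, 19, -42, -49, -13, -47]
Insert 48:
  append 48 at index 8 → [34, 22, 0, 19, -42, -49, -13, -47, 48]
  48 > parent 19 at index 3, swap → [34, 22, 0, 48, -42, -49, -13, -47, 19]
  48 > parent 22 at index 1, swap → [34, 48, 0, 22, -42, -49, -13, -47, 19]
  48 > parent 34 at index 0, swap → [48, 34, 0, 22, -42, -49, -13, -47, 19]
Insert 45:
  append 45 at index 9 → [48, 34, 0, 22, -42, -49, -13, -47, 19, 45]
  45 > parent -42 at index 4, swap → [48, 34, 0, 22, 45, -49, -13, -47, 19, -42]
  45 > parent 34 at index 1, swap → [48, 45, 0, 22, 34, -49, -13, -47, 19, -42]
Insert 32:
  append 32 at index 10 → [48, 45, 0, 22, 34, -49, -13, -47, 19, -42, 32] (no swap needed)

[48, 45, 0, 22, 34, -49, -13, -47, 19, -42, 32]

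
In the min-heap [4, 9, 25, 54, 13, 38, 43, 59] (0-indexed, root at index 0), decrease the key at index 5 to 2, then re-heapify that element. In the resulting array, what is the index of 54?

set index 5 from 38 to 2 → [4, 9, 25, 54, 13, 2, 43, 59]
2 < parent 25 at index 2, swap → [4, 9, 2, 54, 13, 25, 43, 59]
2 < parent 4 at index 0, swap → [2, 9, 4, 54, 13, 25, 43, 59]
resulting array: [2, 9, 4, 54, 13, 25, 43, 59]

3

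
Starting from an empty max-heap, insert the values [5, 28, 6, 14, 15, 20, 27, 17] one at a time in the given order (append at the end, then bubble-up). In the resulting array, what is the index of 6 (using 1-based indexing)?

6

Insert 5:
  append 5 at index 1 → [5] (no swap needed)
Insert 28:
  append 28 at index 2 → [5, 28]
  28 > parent 5 at index 1, swap → [28, 5]
Insert 6:
  append 6 at index 3 → [28, 5, 6] (no swap needed)
Insert 14:
  append 14 at index 4 → [28, 5, 6, 14]
  14 > parent 5 at index 2, swap → [28, 14, 6, 5]
Insert 15:
  append 15 at index 5 → [28, 14, 6, 5, 15]
  15 > parent 14 at index 2, swap → [28, 15, 6, 5, 14]
Insert 20:
  append 20 at index 6 → [28, 15, 6, 5, 14, 20]
  20 > parent 6 at index 3, swap → [28, 15, 20, 5, 14, 6]
Insert 27:
  append 27 at index 7 → [28, 15, 20, 5, 14, 6, 27]
  27 > parent 20 at index 3, swap → [28, 15, 27, 5, 14, 6, 20]
Insert 17:
  append 17 at index 8 → [28, 15, 27, 5, 14, 6, 20, 17]
  17 > parent 5 at index 4, swap → [28, 15, 27, 17, 14, 6, 20, 5]
  17 > parent 15 at index 2, swap → [28, 17, 27, 15, 14, 6, 20, 5]
resulting array: [28, 17, 27, 15, 14, 6, 20, 5]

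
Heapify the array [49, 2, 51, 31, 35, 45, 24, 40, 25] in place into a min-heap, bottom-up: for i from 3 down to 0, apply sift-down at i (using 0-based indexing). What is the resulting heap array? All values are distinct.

sift down from index 3:
  31 vs smaller child 25 at index 8, swap → [49, 2, 51, 25, 35, 45, 24, 40, 31]
sift down from index 2:
  51 vs smaller child 24 at index 6, swap → [49, 2, 24, 25, 35, 45, 51, 40, 31]
sift down from index 1: already satisfies heap property
sift down from index 0:
  49 vs smaller child 2 at index 1, swap → [2, 49, 24, 25, 35, 45, 51, 40, 31]
  49 vs smaller child 25 at index 3, swap → [2, 25, 24, 49, 35, 45, 51, 40, 31]
  49 vs smaller child 31 at index 8, swap → [2, 25, 24, 31, 35, 45, 51, 40, 49]

[2, 25, 24, 31, 35, 45, 51, 40, 49]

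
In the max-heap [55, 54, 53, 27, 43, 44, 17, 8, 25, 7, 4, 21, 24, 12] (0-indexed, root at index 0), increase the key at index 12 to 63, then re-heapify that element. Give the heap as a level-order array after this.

set index 12 from 24 to 63 → [55, 54, 53, 27, 43, 44, 17, 8, 25, 7, 4, 21, 63, 12]
63 > parent 44 at index 5, swap → [55, 54, 53, 27, 43, 63, 17, 8, 25, 7, 4, 21, 44, 12]
63 > parent 53 at index 2, swap → [55, 54, 63, 27, 43, 53, 17, 8, 25, 7, 4, 21, 44, 12]
63 > parent 55 at index 0, swap → [63, 54, 55, 27, 43, 53, 17, 8, 25, 7, 4, 21, 44, 12]

[63, 54, 55, 27, 43, 53, 17, 8, 25, 7, 4, 21, 44, 12]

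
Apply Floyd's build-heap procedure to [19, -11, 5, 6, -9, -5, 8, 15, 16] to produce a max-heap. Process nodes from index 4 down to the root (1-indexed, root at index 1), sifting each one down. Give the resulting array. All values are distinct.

sift down from index 4:
  6 vs larger child 16 at index 9, swap → [19, -11, 5, 16, -9, -5, 8, 15, 6]
sift down from index 3:
  5 vs larger child 8 at index 7, swap → [19, -11, 8, 16, -9, -5, 5, 15, 6]
sift down from index 2:
  -11 vs larger child 16 at index 4, swap → [19, 16, 8, -11, -9, -5, 5, 15, 6]
  -11 vs larger child 15 at index 8, swap → [19, 16, 8, 15, -9, -5, 5, -11, 6]
sift down from index 1: already satisfies heap property

[19, 16, 8, 15, -9, -5, 5, -11, 6]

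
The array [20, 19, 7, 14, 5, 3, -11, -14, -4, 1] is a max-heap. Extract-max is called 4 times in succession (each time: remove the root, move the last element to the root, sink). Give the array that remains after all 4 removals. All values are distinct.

extract-max #1 returns 20:
  remove root 20; move last element 1 to root → [1, 19, 7, 14, 5, 3, -11, -14, -4]
  1 vs larger child 19 at index 1, swap → [19, 1, 7, 14, 5, 3, -11, -14, -4]
  1 vs larger child 14 at index 3, swap → [19, 14, 7, 1, 5, 3, -11, -14, -4]
extract-max #2 returns 19:
  remove root 19; move last element -4 to root → [-4, 14, 7, 1, 5, 3, -11, -14]
  -4 vs larger child 14 at index 1, swap → [14, -4, 7, 1, 5, 3, -11, -14]
  -4 vs larger child 5 at index 4, swap → [14, 5, 7, 1, -4, 3, -11, -14]
extract-max #3 returns 14:
  remove root 14; move last element -14 to root → [-14, 5, 7, 1, -4, 3, -11]
  -14 vs larger child 7 at index 2, swap → [7, 5, -14, 1, -4, 3, -11]
  -14 vs larger child 3 at index 5, swap → [7, 5, 3, 1, -4, -14, -11]
extract-max #4 returns 7:
  remove root 7; move last element -11 to root → [-11, 5, 3, 1, -4, -14]
  -11 vs larger child 5 at index 1, swap → [5, -11, 3, 1, -4, -14]
  -11 vs larger child 1 at index 3, swap → [5, 1, 3, -11, -4, -14]

[5, 1, 3, -11, -4, -14]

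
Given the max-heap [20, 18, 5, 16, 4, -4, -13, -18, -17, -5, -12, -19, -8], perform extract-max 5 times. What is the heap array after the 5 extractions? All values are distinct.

extract-max #1 returns 20:
  remove root 20; move last element -8 to root → [-8, 18, 5, 16, 4, -4, -13, -18, -17, -5, -12, -19]
  -8 vs larger child 18 at index 1, swap → [18, -8, 5, 16, 4, -4, -13, -18, -17, -5, -12, -19]
  -8 vs larger child 16 at index 3, swap → [18, 16, 5, -8, 4, -4, -13, -18, -17, -5, -12, -19]
extract-max #2 returns 18:
  remove root 18; move last element -19 to root → [-19, 16, 5, -8, 4, -4, -13, -18, -17, -5, -12]
  -19 vs larger child 16 at index 1, swap → [16, -19, 5, -8, 4, -4, -13, -18, -17, -5, -12]
  -19 vs larger child 4 at index 4, swap → [16, 4, 5, -8, -19, -4, -13, -18, -17, -5, -12]
  -19 vs larger child -5 at index 9, swap → [16, 4, 5, -8, -5, -4, -13, -18, -17, -19, -12]
extract-max #3 returns 16:
  remove root 16; move last element -12 to root → [-12, 4, 5, -8, -5, -4, -13, -18, -17, -19]
  -12 vs larger child 5 at index 2, swap → [5, 4, -12, -8, -5, -4, -13, -18, -17, -19]
  -12 vs larger child -4 at index 5, swap → [5, 4, -4, -8, -5, -12, -13, -18, -17, -19]
extract-max #4 returns 5:
  remove root 5; move last element -19 to root → [-19, 4, -4, -8, -5, -12, -13, -18, -17]
  -19 vs larger child 4 at index 1, swap → [4, -19, -4, -8, -5, -12, -13, -18, -17]
  -19 vs larger child -5 at index 4, swap → [4, -5, -4, -8, -19, -12, -13, -18, -17]
extract-max #5 returns 4:
  remove root 4; move last element -17 to root → [-17, -5, -4, -8, -19, -12, -13, -18]
  -17 vs larger child -4 at index 2, swap → [-4, -5, -17, -8, -19, -12, -13, -18]
  -17 vs larger child -12 at index 5, swap → [-4, -5, -12, -8, -19, -17, -13, -18]

[-4, -5, -12, -8, -19, -17, -13, -18]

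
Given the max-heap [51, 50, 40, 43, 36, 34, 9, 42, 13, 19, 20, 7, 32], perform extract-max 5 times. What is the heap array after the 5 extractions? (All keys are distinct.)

[36, 32, 34, 13, 20, 19, 9, 7]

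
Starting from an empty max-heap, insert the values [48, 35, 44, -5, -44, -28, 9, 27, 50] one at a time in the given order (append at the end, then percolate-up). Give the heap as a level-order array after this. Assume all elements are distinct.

[50, 48, 44, 35, -44, -28, 9, -5, 27]

Insert 48:
  append 48 at index 0 → [48] (no swap needed)
Insert 35:
  append 35 at index 1 → [48, 35] (no swap needed)
Insert 44:
  append 44 at index 2 → [48, 35, 44] (no swap needed)
Insert -5:
  append -5 at index 3 → [48, 35, 44, -5] (no swap needed)
Insert -44:
  append -44 at index 4 → [48, 35, 44, -5, -44] (no swap needed)
Insert -28:
  append -28 at index 5 → [48, 35, 44, -5, -44, -28] (no swap needed)
Insert 9:
  append 9 at index 6 → [48, 35, 44, -5, -44, -28, 9] (no swap needed)
Insert 27:
  append 27 at index 7 → [48, 35, 44, -5, -44, -28, 9, 27]
  27 > parent -5 at index 3, swap → [48, 35, 44, 27, -44, -28, 9, -5]
Insert 50:
  append 50 at index 8 → [48, 35, 44, 27, -44, -28, 9, -5, 50]
  50 > parent 27 at index 3, swap → [48, 35, 44, 50, -44, -28, 9, -5, 27]
  50 > parent 35 at index 1, swap → [48, 50, 44, 35, -44, -28, 9, -5, 27]
  50 > parent 48 at index 0, swap → [50, 48, 44, 35, -44, -28, 9, -5, 27]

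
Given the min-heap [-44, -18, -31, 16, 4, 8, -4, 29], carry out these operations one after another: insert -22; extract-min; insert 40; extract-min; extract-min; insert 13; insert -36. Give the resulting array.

[-36, -18, -4, 4, 40, 8, 16, 29, 13]

insert -22:
  append -22 at index 8 → [-44, -18, -31, 16, 4, 8, -4, 29, -22]
  -22 < parent 16 at index 3, swap → [-44, -18, -31, -22, 4, 8, -4, 29, 16]
  -22 < parent -18 at index 1, swap → [-44, -22, -31, -18, 4, 8, -4, 29, 16]
extract-min → returns -44:
  remove root -44; move last element 16 to root → [16, -22, -31, -18, 4, 8, -4, 29]
  16 vs smaller child -31 at index 2, swap → [-31, -22, 16, -18, 4, 8, -4, 29]
  16 vs smaller child -4 at index 6, swap → [-31, -22, -4, -18, 4, 8, 16, 29]
insert 40:
  append 40 at index 8 → [-31, -22, -4, -18, 4, 8, 16, 29, 40] (no swap needed)
extract-min → returns -31:
  remove root -31; move last element 40 to root → [40, -22, -4, -18, 4, 8, 16, 29]
  40 vs smaller child -22 at index 1, swap → [-22, 40, -4, -18, 4, 8, 16, 29]
  40 vs smaller child -18 at index 3, swap → [-22, -18, -4, 40, 4, 8, 16, 29]
  40 vs only child 29 at index 7, swap → [-22, -18, -4, 29, 4, 8, 16, 40]
extract-min → returns -22:
  remove root -22; move last element 40 to root → [40, -18, -4, 29, 4, 8, 16]
  40 vs smaller child -18 at index 1, swap → [-18, 40, -4, 29, 4, 8, 16]
  40 vs smaller child 4 at index 4, swap → [-18, 4, -4, 29, 40, 8, 16]
insert 13:
  append 13 at index 7 → [-18, 4, -4, 29, 40, 8, 16, 13]
  13 < parent 29 at index 3, swap → [-18, 4, -4, 13, 40, 8, 16, 29]
insert -36:
  append -36 at index 8 → [-18, 4, -4, 13, 40, 8, 16, 29, -36]
  -36 < parent 13 at index 3, swap → [-18, 4, -4, -36, 40, 8, 16, 29, 13]
  -36 < parent 4 at index 1, swap → [-18, -36, -4, 4, 40, 8, 16, 29, 13]
  -36 < parent -18 at index 0, swap → [-36, -18, -4, 4, 40, 8, 16, 29, 13]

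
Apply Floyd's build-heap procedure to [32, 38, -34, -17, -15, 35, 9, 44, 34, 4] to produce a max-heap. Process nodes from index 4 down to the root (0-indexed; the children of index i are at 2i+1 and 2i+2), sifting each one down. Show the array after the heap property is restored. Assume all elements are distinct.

[44, 38, 35, 34, 4, -34, 9, -17, 32, -15]

sift down from index 4:
  -15 vs only child 4 at index 9, swap → [32, 38, -34, -17, 4, 35, 9, 44, 34, -15]
sift down from index 3:
  -17 vs larger child 44 at index 7, swap → [32, 38, -34, 44, 4, 35, 9, -17, 34, -15]
sift down from index 2:
  -34 vs larger child 35 at index 5, swap → [32, 38, 35, 44, 4, -34, 9, -17, 34, -15]
sift down from index 1:
  38 vs larger child 44 at index 3, swap → [32, 44, 35, 38, 4, -34, 9, -17, 34, -15]
sift down from index 0:
  32 vs larger child 44 at index 1, swap → [44, 32, 35, 38, 4, -34, 9, -17, 34, -15]
  32 vs larger child 38 at index 3, swap → [44, 38, 35, 32, 4, -34, 9, -17, 34, -15]
  32 vs larger child 34 at index 8, swap → [44, 38, 35, 34, 4, -34, 9, -17, 32, -15]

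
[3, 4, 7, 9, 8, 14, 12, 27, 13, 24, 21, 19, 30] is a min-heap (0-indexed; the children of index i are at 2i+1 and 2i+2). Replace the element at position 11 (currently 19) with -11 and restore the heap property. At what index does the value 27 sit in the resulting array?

set index 11 from 19 to -11 → [3, 4, 7, 9, 8, 14, 12, 27, 13, 24, 21, -11, 30]
-11 < parent 14 at index 5, swap → [3, 4, 7, 9, 8, -11, 12, 27, 13, 24, 21, 14, 30]
-11 < parent 7 at index 2, swap → [3, 4, -11, 9, 8, 7, 12, 27, 13, 24, 21, 14, 30]
-11 < parent 3 at index 0, swap → [-11, 4, 3, 9, 8, 7, 12, 27, 13, 24, 21, 14, 30]
resulting array: [-11, 4, 3, 9, 8, 7, 12, 27, 13, 24, 21, 14, 30]

7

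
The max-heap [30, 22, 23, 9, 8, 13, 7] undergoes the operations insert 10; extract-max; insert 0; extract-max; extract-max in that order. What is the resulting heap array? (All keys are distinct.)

[13, 10, 9, 0, 8, 7]

insert 10:
  append 10 at index 7 → [30, 22, 23, 9, 8, 13, 7, 10]
  10 > parent 9 at index 3, swap → [30, 22, 23, 10, 8, 13, 7, 9]
extract-max → returns 30:
  remove root 30; move last element 9 to root → [9, 22, 23, 10, 8, 13, 7]
  9 vs larger child 23 at index 2, swap → [23, 22, 9, 10, 8, 13, 7]
  9 vs larger child 13 at index 5, swap → [23, 22, 13, 10, 8, 9, 7]
insert 0:
  append 0 at index 7 → [23, 22, 13, 10, 8, 9, 7, 0] (no swap needed)
extract-max → returns 23:
  remove root 23; move last element 0 to root → [0, 22, 13, 10, 8, 9, 7]
  0 vs larger child 22 at index 1, swap → [22, 0, 13, 10, 8, 9, 7]
  0 vs larger child 10 at index 3, swap → [22, 10, 13, 0, 8, 9, 7]
extract-max → returns 22:
  remove root 22; move last element 7 to root → [7, 10, 13, 0, 8, 9]
  7 vs larger child 13 at index 2, swap → [13, 10, 7, 0, 8, 9]
  7 vs only child 9 at index 5, swap → [13, 10, 9, 0, 8, 7]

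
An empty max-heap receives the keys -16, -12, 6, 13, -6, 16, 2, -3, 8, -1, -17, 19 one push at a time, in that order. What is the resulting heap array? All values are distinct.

[19, 8, 16, 6, -1, 13, 2, -16, -3, -6, -17, -12]

Insert -16:
  append -16 at index 0 → [-16] (no swap needed)
Insert -12:
  append -12 at index 1 → [-16, -12]
  -12 > parent -16 at index 0, swap → [-12, -16]
Insert 6:
  append 6 at index 2 → [-12, -16, 6]
  6 > parent -12 at index 0, swap → [6, -16, -12]
Insert 13:
  append 13 at index 3 → [6, -16, -12, 13]
  13 > parent -16 at index 1, swap → [6, 13, -12, -16]
  13 > parent 6 at index 0, swap → [13, 6, -12, -16]
Insert -6:
  append -6 at index 4 → [13, 6, -12, -16, -6] (no swap needed)
Insert 16:
  append 16 at index 5 → [13, 6, -12, -16, -6, 16]
  16 > parent -12 at index 2, swap → [13, 6, 16, -16, -6, -12]
  16 > parent 13 at index 0, swap → [16, 6, 13, -16, -6, -12]
Insert 2:
  append 2 at index 6 → [16, 6, 13, -16, -6, -12, 2] (no swap needed)
Insert -3:
  append -3 at index 7 → [16, 6, 13, -16, -6, -12, 2, -3]
  -3 > parent -16 at index 3, swap → [16, 6, 13, -3, -6, -12, 2, -16]
Insert 8:
  append 8 at index 8 → [16, 6, 13, -3, -6, -12, 2, -16, 8]
  8 > parent -3 at index 3, swap → [16, 6, 13, 8, -6, -12, 2, -16, -3]
  8 > parent 6 at index 1, swap → [16, 8, 13, 6, -6, -12, 2, -16, -3]
Insert -1:
  append -1 at index 9 → [16, 8, 13, 6, -6, -12, 2, -16, -3, -1]
  -1 > parent -6 at index 4, swap → [16, 8, 13, 6, -1, -12, 2, -16, -3, -6]
Insert -17:
  append -17 at index 10 → [16, 8, 13, 6, -1, -12, 2, -16, -3, -6, -17] (no swap needed)
Insert 19:
  append 19 at index 11 → [16, 8, 13, 6, -1, -12, 2, -16, -3, -6, -17, 19]
  19 > parent -12 at index 5, swap → [16, 8, 13, 6, -1, 19, 2, -16, -3, -6, -17, -12]
  19 > parent 13 at index 2, swap → [16, 8, 19, 6, -1, 13, 2, -16, -3, -6, -17, -12]
  19 > parent 16 at index 0, swap → [19, 8, 16, 6, -1, 13, 2, -16, -3, -6, -17, -12]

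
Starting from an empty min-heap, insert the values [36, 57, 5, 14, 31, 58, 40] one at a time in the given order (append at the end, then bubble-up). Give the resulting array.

Insert 36:
  append 36 at index 0 → [36] (no swap needed)
Insert 57:
  append 57 at index 1 → [36, 57] (no swap needed)
Insert 5:
  append 5 at index 2 → [36, 57, 5]
  5 < parent 36 at index 0, swap → [5, 57, 36]
Insert 14:
  append 14 at index 3 → [5, 57, 36, 14]
  14 < parent 57 at index 1, swap → [5, 14, 36, 57]
Insert 31:
  append 31 at index 4 → [5, 14, 36, 57, 31] (no swap needed)
Insert 58:
  append 58 at index 5 → [5, 14, 36, 57, 31, 58] (no swap needed)
Insert 40:
  append 40 at index 6 → [5, 14, 36, 57, 31, 58, 40] (no swap needed)

[5, 14, 36, 57, 31, 58, 40]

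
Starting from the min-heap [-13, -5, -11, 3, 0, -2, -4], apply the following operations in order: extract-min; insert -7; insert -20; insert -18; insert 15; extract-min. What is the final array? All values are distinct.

[-18, -11, -7, -5, 0, -2, -4, 3, 15]

extract-min → returns -13:
  remove root -13; move last element -4 to root → [-4, -5, -11, 3, 0, -2]
  -4 vs smaller child -11 at index 2, swap → [-11, -5, -4, 3, 0, -2]
insert -7:
  append -7 at index 6 → [-11, -5, -4, 3, 0, -2, -7]
  -7 < parent -4 at index 2, swap → [-11, -5, -7, 3, 0, -2, -4]
insert -20:
  append -20 at index 7 → [-11, -5, -7, 3, 0, -2, -4, -20]
  -20 < parent 3 at index 3, swap → [-11, -5, -7, -20, 0, -2, -4, 3]
  -20 < parent -5 at index 1, swap → [-11, -20, -7, -5, 0, -2, -4, 3]
  -20 < parent -11 at index 0, swap → [-20, -11, -7, -5, 0, -2, -4, 3]
insert -18:
  append -18 at index 8 → [-20, -11, -7, -5, 0, -2, -4, 3, -18]
  -18 < parent -5 at index 3, swap → [-20, -11, -7, -18, 0, -2, -4, 3, -5]
  -18 < parent -11 at index 1, swap → [-20, -18, -7, -11, 0, -2, -4, 3, -5]
insert 15:
  append 15 at index 9 → [-20, -18, -7, -11, 0, -2, -4, 3, -5, 15] (no swap needed)
extract-min → returns -20:
  remove root -20; move last element 15 to root → [15, -18, -7, -11, 0, -2, -4, 3, -5]
  15 vs smaller child -18 at index 1, swap → [-18, 15, -7, -11, 0, -2, -4, 3, -5]
  15 vs smaller child -11 at index 3, swap → [-18, -11, -7, 15, 0, -2, -4, 3, -5]
  15 vs smaller child -5 at index 8, swap → [-18, -11, -7, -5, 0, -2, -4, 3, 15]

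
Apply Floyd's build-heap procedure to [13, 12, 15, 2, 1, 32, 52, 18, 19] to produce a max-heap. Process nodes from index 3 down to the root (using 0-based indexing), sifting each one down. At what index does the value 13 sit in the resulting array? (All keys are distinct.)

5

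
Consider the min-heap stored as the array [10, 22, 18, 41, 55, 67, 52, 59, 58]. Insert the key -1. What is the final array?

[-1, 10, 18, 41, 22, 67, 52, 59, 58, 55]

append -1 at index 9 → [10, 22, 18, 41, 55, 67, 52, 59, 58, -1]
-1 < parent 55 at index 4, swap → [10, 22, 18, 41, -1, 67, 52, 59, 58, 55]
-1 < parent 22 at index 1, swap → [10, -1, 18, 41, 22, 67, 52, 59, 58, 55]
-1 < parent 10 at index 0, swap → [-1, 10, 18, 41, 22, 67, 52, 59, 58, 55]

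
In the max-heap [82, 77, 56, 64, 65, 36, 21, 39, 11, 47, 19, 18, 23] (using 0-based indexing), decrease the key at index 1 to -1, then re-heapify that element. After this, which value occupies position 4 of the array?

47

set index 1 from 77 to -1 → [82, -1, 56, 64, 65, 36, 21, 39, 11, 47, 19, 18, 23]
-1 vs larger child 65 at index 4, swap → [82, 65, 56, 64, -1, 36, 21, 39, 11, 47, 19, 18, 23]
-1 vs larger child 47 at index 9, swap → [82, 65, 56, 64, 47, 36, 21, 39, 11, -1, 19, 18, 23]
resulting array: [82, 65, 56, 64, 47, 36, 21, 39, 11, -1, 19, 18, 23]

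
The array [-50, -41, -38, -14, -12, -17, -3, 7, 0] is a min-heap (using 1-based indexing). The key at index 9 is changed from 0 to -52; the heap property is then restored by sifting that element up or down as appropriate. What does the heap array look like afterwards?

set index 9 from 0 to -52 → [-50, -41, -38, -14, -12, -17, -3, 7, -52]
-52 < parent -14 at index 4, swap → [-50, -41, -38, -52, -12, -17, -3, 7, -14]
-52 < parent -41 at index 2, swap → [-50, -52, -38, -41, -12, -17, -3, 7, -14]
-52 < parent -50 at index 1, swap → [-52, -50, -38, -41, -12, -17, -3, 7, -14]

[-52, -50, -38, -41, -12, -17, -3, 7, -14]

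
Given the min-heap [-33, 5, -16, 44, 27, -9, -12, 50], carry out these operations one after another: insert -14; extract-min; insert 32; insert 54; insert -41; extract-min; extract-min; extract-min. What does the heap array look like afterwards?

[-12, 5, -9, 32, 27, 54, 44, 50]

insert -14:
  append -14 at index 8 → [-33, 5, -16, 44, 27, -9, -12, 50, -14]
  -14 < parent 44 at index 3, swap → [-33, 5, -16, -14, 27, -9, -12, 50, 44]
  -14 < parent 5 at index 1, swap → [-33, -14, -16, 5, 27, -9, -12, 50, 44]
extract-min → returns -33:
  remove root -33; move last element 44 to root → [44, -14, -16, 5, 27, -9, -12, 50]
  44 vs smaller child -16 at index 2, swap → [-16, -14, 44, 5, 27, -9, -12, 50]
  44 vs smaller child -12 at index 6, swap → [-16, -14, -12, 5, 27, -9, 44, 50]
insert 32:
  append 32 at index 8 → [-16, -14, -12, 5, 27, -9, 44, 50, 32] (no swap needed)
insert 54:
  append 54 at index 9 → [-16, -14, -12, 5, 27, -9, 44, 50, 32, 54] (no swap needed)
insert -41:
  append -41 at index 10 → [-16, -14, -12, 5, 27, -9, 44, 50, 32, 54, -41]
  -41 < parent 27 at index 4, swap → [-16, -14, -12, 5, -41, -9, 44, 50, 32, 54, 27]
  -41 < parent -14 at index 1, swap → [-16, -41, -12, 5, -14, -9, 44, 50, 32, 54, 27]
  -41 < parent -16 at index 0, swap → [-41, -16, -12, 5, -14, -9, 44, 50, 32, 54, 27]
extract-min → returns -41:
  remove root -41; move last element 27 to root → [27, -16, -12, 5, -14, -9, 44, 50, 32, 54]
  27 vs smaller child -16 at index 1, swap → [-16, 27, -12, 5, -14, -9, 44, 50, 32, 54]
  27 vs smaller child -14 at index 4, swap → [-16, -14, -12, 5, 27, -9, 44, 50, 32, 54]
extract-min → returns -16:
  remove root -16; move last element 54 to root → [54, -14, -12, 5, 27, -9, 44, 50, 32]
  54 vs smaller child -14 at index 1, swap → [-14, 54, -12, 5, 27, -9, 44, 50, 32]
  54 vs smaller child 5 at index 3, swap → [-14, 5, -12, 54, 27, -9, 44, 50, 32]
  54 vs smaller child 32 at index 8, swap → [-14, 5, -12, 32, 27, -9, 44, 50, 54]
extract-min → returns -14:
  remove root -14; move last element 54 to root → [54, 5, -12, 32, 27, -9, 44, 50]
  54 vs smaller child -12 at index 2, swap → [-12, 5, 54, 32, 27, -9, 44, 50]
  54 vs smaller child -9 at index 5, swap → [-12, 5, -9, 32, 27, 54, 44, 50]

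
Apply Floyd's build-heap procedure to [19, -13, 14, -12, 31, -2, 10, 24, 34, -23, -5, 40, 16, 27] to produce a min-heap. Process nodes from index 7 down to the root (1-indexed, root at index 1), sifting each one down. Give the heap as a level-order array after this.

sift down from index 7: already satisfies heap property
sift down from index 6: already satisfies heap property
sift down from index 5:
  31 vs smaller child -23 at index 10, swap → [19, -13, 14, -12, -23, -2, 10, 24, 34, 31, -5, 40, 16, 27]
sift down from index 4: already satisfies heap property
sift down from index 3:
  14 vs smaller child -2 at index 6, swap → [19, -13, -2, -12, -23, 14, 10, 24, 34, 31, -5, 40, 16, 27]
sift down from index 2:
  -13 vs smaller child -23 at index 5, swap → [19, -23, -2, -12, -13, 14, 10, 24, 34, 31, -5, 40, 16, 27]
sift down from index 1:
  19 vs smaller child -23 at index 2, swap → [-23, 19, -2, -12, -13, 14, 10, 24, 34, 31, -5, 40, 16, 27]
  19 vs smaller child -13 at index 5, swap → [-23, -13, -2, -12, 19, 14, 10, 24, 34, 31, -5, 40, 16, 27]
  19 vs smaller child -5 at index 11, swap → [-23, -13, -2, -12, -5, 14, 10, 24, 34, 31, 19, 40, 16, 27]

[-23, -13, -2, -12, -5, 14, 10, 24, 34, 31, 19, 40, 16, 27]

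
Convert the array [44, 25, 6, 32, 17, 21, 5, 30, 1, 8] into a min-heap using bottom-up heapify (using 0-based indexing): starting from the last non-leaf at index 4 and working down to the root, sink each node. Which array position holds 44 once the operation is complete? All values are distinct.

sift down from index 4:
  17 vs only child 8 at index 9, swap → [44, 25, 6, 32, 8, 21, 5, 30, 1, 17]
sift down from index 3:
  32 vs smaller child 1 at index 8, swap → [44, 25, 6, 1, 8, 21, 5, 30, 32, 17]
sift down from index 2:
  6 vs smaller child 5 at index 6, swap → [44, 25, 5, 1, 8, 21, 6, 30, 32, 17]
sift down from index 1:
  25 vs smaller child 1 at index 3, swap → [44, 1, 5, 25, 8, 21, 6, 30, 32, 17]
sift down from index 0:
  44 vs smaller child 1 at index 1, swap → [1, 44, 5, 25, 8, 21, 6, 30, 32, 17]
  44 vs smaller child 8 at index 4, swap → [1, 8, 5, 25, 44, 21, 6, 30, 32, 17]
  44 vs only child 17 at index 9, swap → [1, 8, 5, 25, 17, 21, 6, 30, 32, 44]
resulting array: [1, 8, 5, 25, 17, 21, 6, 30, 32, 44]

9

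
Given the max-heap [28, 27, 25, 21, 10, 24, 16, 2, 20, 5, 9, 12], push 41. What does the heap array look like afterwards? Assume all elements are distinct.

append 41 at index 12 → [28, 27, 25, 21, 10, 24, 16, 2, 20, 5, 9, 12, 41]
41 > parent 24 at index 5, swap → [28, 27, 25, 21, 10, 41, 16, 2, 20, 5, 9, 12, 24]
41 > parent 25 at index 2, swap → [28, 27, 41, 21, 10, 25, 16, 2, 20, 5, 9, 12, 24]
41 > parent 28 at index 0, swap → [41, 27, 28, 21, 10, 25, 16, 2, 20, 5, 9, 12, 24]

[41, 27, 28, 21, 10, 25, 16, 2, 20, 5, 9, 12, 24]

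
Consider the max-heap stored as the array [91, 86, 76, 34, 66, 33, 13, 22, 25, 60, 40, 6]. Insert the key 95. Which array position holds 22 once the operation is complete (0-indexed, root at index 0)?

append 95 at index 12 → [91, 86, 76, 34, 66, 33, 13, 22, 25, 60, 40, 6, 95]
95 > parent 33 at index 5, swap → [91, 86, 76, 34, 66, 95, 13, 22, 25, 60, 40, 6, 33]
95 > parent 76 at index 2, swap → [91, 86, 95, 34, 66, 76, 13, 22, 25, 60, 40, 6, 33]
95 > parent 91 at index 0, swap → [95, 86, 91, 34, 66, 76, 13, 22, 25, 60, 40, 6, 33]
resulting array: [95, 86, 91, 34, 66, 76, 13, 22, 25, 60, 40, 6, 33]

7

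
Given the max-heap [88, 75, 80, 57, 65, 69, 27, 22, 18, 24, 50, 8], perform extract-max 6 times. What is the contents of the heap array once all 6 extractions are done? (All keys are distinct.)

[50, 24, 27, 22, 18, 8]

extract-max #1 returns 88:
  remove root 88; move last element 8 to root → [8, 75, 80, 57, 65, 69, 27, 22, 18, 24, 50]
  8 vs larger child 80 at index 2, swap → [80, 75, 8, 57, 65, 69, 27, 22, 18, 24, 50]
  8 vs larger child 69 at index 5, swap → [80, 75, 69, 57, 65, 8, 27, 22, 18, 24, 50]
extract-max #2 returns 80:
  remove root 80; move last element 50 to root → [50, 75, 69, 57, 65, 8, 27, 22, 18, 24]
  50 vs larger child 75 at index 1, swap → [75, 50, 69, 57, 65, 8, 27, 22, 18, 24]
  50 vs larger child 65 at index 4, swap → [75, 65, 69, 57, 50, 8, 27, 22, 18, 24]
extract-max #3 returns 75:
  remove root 75; move last element 24 to root → [24, 65, 69, 57, 50, 8, 27, 22, 18]
  24 vs larger child 69 at index 2, swap → [69, 65, 24, 57, 50, 8, 27, 22, 18]
  24 vs larger child 27 at index 6, swap → [69, 65, 27, 57, 50, 8, 24, 22, 18]
extract-max #4 returns 69:
  remove root 69; move last element 18 to root → [18, 65, 27, 57, 50, 8, 24, 22]
  18 vs larger child 65 at index 1, swap → [65, 18, 27, 57, 50, 8, 24, 22]
  18 vs larger child 57 at index 3, swap → [65, 57, 27, 18, 50, 8, 24, 22]
  18 vs only child 22 at index 7, swap → [65, 57, 27, 22, 50, 8, 24, 18]
extract-max #5 returns 65:
  remove root 65; move last element 18 to root → [18, 57, 27, 22, 50, 8, 24]
  18 vs larger child 57 at index 1, swap → [57, 18, 27, 22, 50, 8, 24]
  18 vs larger child 50 at index 4, swap → [57, 50, 27, 22, 18, 8, 24]
extract-max #6 returns 57:
  remove root 57; move last element 24 to root → [24, 50, 27, 22, 18, 8]
  24 vs larger child 50 at index 1, swap → [50, 24, 27, 22, 18, 8]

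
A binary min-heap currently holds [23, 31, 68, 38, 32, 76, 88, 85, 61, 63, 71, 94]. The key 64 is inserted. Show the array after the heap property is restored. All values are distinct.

append 64 at index 12 → [23, 31, 68, 38, 32, 76, 88, 85, 61, 63, 71, 94, 64]
64 < parent 76 at index 5, swap → [23, 31, 68, 38, 32, 64, 88, 85, 61, 63, 71, 94, 76]
64 < parent 68 at index 2, swap → [23, 31, 64, 38, 32, 68, 88, 85, 61, 63, 71, 94, 76]

[23, 31, 64, 38, 32, 68, 88, 85, 61, 63, 71, 94, 76]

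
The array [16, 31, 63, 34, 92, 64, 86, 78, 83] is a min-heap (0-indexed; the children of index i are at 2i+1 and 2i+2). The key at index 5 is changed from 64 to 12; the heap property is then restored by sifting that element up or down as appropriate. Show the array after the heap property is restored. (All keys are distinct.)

[12, 31, 16, 34, 92, 63, 86, 78, 83]

set index 5 from 64 to 12 → [16, 31, 63, 34, 92, 12, 86, 78, 83]
12 < parent 63 at index 2, swap → [16, 31, 12, 34, 92, 63, 86, 78, 83]
12 < parent 16 at index 0, swap → [12, 31, 16, 34, 92, 63, 86, 78, 83]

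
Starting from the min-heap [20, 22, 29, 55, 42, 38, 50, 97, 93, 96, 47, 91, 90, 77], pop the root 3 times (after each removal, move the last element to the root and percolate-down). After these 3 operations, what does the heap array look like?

extract-min #1 returns 20:
  remove root 20; move last element 77 to root → [77, 22, 29, 55, 42, 38, 50, 97, 93, 96, 47, 91, 90]
  77 vs smaller child 22 at index 1, swap → [22, 77, 29, 55, 42, 38, 50, 97, 93, 96, 47, 91, 90]
  77 vs smaller child 42 at index 4, swap → [22, 42, 29, 55, 77, 38, 50, 97, 93, 96, 47, 91, 90]
  77 vs smaller child 47 at index 10, swap → [22, 42, 29, 55, 47, 38, 50, 97, 93, 96, 77, 91, 90]
extract-min #2 returns 22:
  remove root 22; move last element 90 to root → [90, 42, 29, 55, 47, 38, 50, 97, 93, 96, 77, 91]
  90 vs smaller child 29 at index 2, swap → [29, 42, 90, 55, 47, 38, 50, 97, 93, 96, 77, 91]
  90 vs smaller child 38 at index 5, swap → [29, 42, 38, 55, 47, 90, 50, 97, 93, 96, 77, 91]
extract-min #3 returns 29:
  remove root 29; move last element 91 to root → [91, 42, 38, 55, 47, 90, 50, 97, 93, 96, 77]
  91 vs smaller child 38 at index 2, swap → [38, 42, 91, 55, 47, 90, 50, 97, 93, 96, 77]
  91 vs smaller child 50 at index 6, swap → [38, 42, 50, 55, 47, 90, 91, 97, 93, 96, 77]

[38, 42, 50, 55, 47, 90, 91, 97, 93, 96, 77]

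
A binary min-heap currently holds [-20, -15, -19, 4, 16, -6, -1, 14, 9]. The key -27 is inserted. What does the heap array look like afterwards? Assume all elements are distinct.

[-27, -20, -19, 4, -15, -6, -1, 14, 9, 16]

append -27 at index 9 → [-20, -15, -19, 4, 16, -6, -1, 14, 9, -27]
-27 < parent 16 at index 4, swap → [-20, -15, -19, 4, -27, -6, -1, 14, 9, 16]
-27 < parent -15 at index 1, swap → [-20, -27, -19, 4, -15, -6, -1, 14, 9, 16]
-27 < parent -20 at index 0, swap → [-27, -20, -19, 4, -15, -6, -1, 14, 9, 16]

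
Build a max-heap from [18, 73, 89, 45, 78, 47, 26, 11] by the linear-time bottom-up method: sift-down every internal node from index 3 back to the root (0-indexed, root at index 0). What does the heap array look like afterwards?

[89, 78, 47, 45, 73, 18, 26, 11]

sift down from index 3: already satisfies heap property
sift down from index 2: already satisfies heap property
sift down from index 1:
  73 vs larger child 78 at index 4, swap → [18, 78, 89, 45, 73, 47, 26, 11]
sift down from index 0:
  18 vs larger child 89 at index 2, swap → [89, 78, 18, 45, 73, 47, 26, 11]
  18 vs larger child 47 at index 5, swap → [89, 78, 47, 45, 73, 18, 26, 11]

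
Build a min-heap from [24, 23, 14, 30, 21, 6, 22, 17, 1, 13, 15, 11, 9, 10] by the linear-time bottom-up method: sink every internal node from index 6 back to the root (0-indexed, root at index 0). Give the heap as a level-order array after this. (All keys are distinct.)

[1, 13, 6, 17, 15, 9, 10, 23, 30, 21, 24, 11, 14, 22]

sift down from index 6:
  22 vs only child 10 at index 13, swap → [24, 23, 14, 30, 21, 6, 10, 17, 1, 13, 15, 11, 9, 22]
sift down from index 5: already satisfies heap property
sift down from index 4:
  21 vs smaller child 13 at index 9, swap → [24, 23, 14, 30, 13, 6, 10, 17, 1, 21, 15, 11, 9, 22]
sift down from index 3:
  30 vs smaller child 1 at index 8, swap → [24, 23, 14, 1, 13, 6, 10, 17, 30, 21, 15, 11, 9, 22]
sift down from index 2:
  14 vs smaller child 6 at index 5, swap → [24, 23, 6, 1, 13, 14, 10, 17, 30, 21, 15, 11, 9, 22]
  14 vs smaller child 9 at index 12, swap → [24, 23, 6, 1, 13, 9, 10, 17, 30, 21, 15, 11, 14, 22]
sift down from index 1:
  23 vs smaller child 1 at index 3, swap → [24, 1, 6, 23, 13, 9, 10, 17, 30, 21, 15, 11, 14, 22]
  23 vs smaller child 17 at index 7, swap → [24, 1, 6, 17, 13, 9, 10, 23, 30, 21, 15, 11, 14, 22]
sift down from index 0:
  24 vs smaller child 1 at index 1, swap → [1, 24, 6, 17, 13, 9, 10, 23, 30, 21, 15, 11, 14, 22]
  24 vs smaller child 13 at index 4, swap → [1, 13, 6, 17, 24, 9, 10, 23, 30, 21, 15, 11, 14, 22]
  24 vs smaller child 15 at index 10, swap → [1, 13, 6, 17, 15, 9, 10, 23, 30, 21, 24, 11, 14, 22]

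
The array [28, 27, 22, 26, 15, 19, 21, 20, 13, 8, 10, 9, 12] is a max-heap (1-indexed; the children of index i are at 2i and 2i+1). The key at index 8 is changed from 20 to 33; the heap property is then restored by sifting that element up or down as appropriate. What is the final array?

set index 8 from 20 to 33 → [28, 27, 22, 26, 15, 19, 21, 33, 13, 8, 10, 9, 12]
33 > parent 26 at index 4, swap → [28, 27, 22, 33, 15, 19, 21, 26, 13, 8, 10, 9, 12]
33 > parent 27 at index 2, swap → [28, 33, 22, 27, 15, 19, 21, 26, 13, 8, 10, 9, 12]
33 > parent 28 at index 1, swap → [33, 28, 22, 27, 15, 19, 21, 26, 13, 8, 10, 9, 12]

[33, 28, 22, 27, 15, 19, 21, 26, 13, 8, 10, 9, 12]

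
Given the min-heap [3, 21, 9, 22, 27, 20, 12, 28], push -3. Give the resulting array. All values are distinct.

append -3 at index 8 → [3, 21, 9, 22, 27, 20, 12, 28, -3]
-3 < parent 22 at index 3, swap → [3, 21, 9, -3, 27, 20, 12, 28, 22]
-3 < parent 21 at index 1, swap → [3, -3, 9, 21, 27, 20, 12, 28, 22]
-3 < parent 3 at index 0, swap → [-3, 3, 9, 21, 27, 20, 12, 28, 22]

[-3, 3, 9, 21, 27, 20, 12, 28, 22]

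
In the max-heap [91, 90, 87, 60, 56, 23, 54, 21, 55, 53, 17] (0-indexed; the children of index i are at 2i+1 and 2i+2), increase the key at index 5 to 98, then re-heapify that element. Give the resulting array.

[98, 90, 91, 60, 56, 87, 54, 21, 55, 53, 17]

set index 5 from 23 to 98 → [91, 90, 87, 60, 56, 98, 54, 21, 55, 53, 17]
98 > parent 87 at index 2, swap → [91, 90, 98, 60, 56, 87, 54, 21, 55, 53, 17]
98 > parent 91 at index 0, swap → [98, 90, 91, 60, 56, 87, 54, 21, 55, 53, 17]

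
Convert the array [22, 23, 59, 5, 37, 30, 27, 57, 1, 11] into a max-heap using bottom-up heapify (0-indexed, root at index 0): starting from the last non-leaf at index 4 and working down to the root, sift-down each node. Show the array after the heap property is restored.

[59, 57, 30, 23, 37, 22, 27, 5, 1, 11]

sift down from index 4: already satisfies heap property
sift down from index 3:
  5 vs larger child 57 at index 7, swap → [22, 23, 59, 57, 37, 30, 27, 5, 1, 11]
sift down from index 2: already satisfies heap property
sift down from index 1:
  23 vs larger child 57 at index 3, swap → [22, 57, 59, 23, 37, 30, 27, 5, 1, 11]
sift down from index 0:
  22 vs larger child 59 at index 2, swap → [59, 57, 22, 23, 37, 30, 27, 5, 1, 11]
  22 vs larger child 30 at index 5, swap → [59, 57, 30, 23, 37, 22, 27, 5, 1, 11]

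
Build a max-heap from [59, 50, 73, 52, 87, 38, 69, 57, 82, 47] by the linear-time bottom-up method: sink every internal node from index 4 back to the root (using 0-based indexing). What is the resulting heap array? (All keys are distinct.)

sift down from index 4: already satisfies heap property
sift down from index 3:
  52 vs larger child 82 at index 8, swap → [59, 50, 73, 82, 87, 38, 69, 57, 52, 47]
sift down from index 2: already satisfies heap property
sift down from index 1:
  50 vs larger child 87 at index 4, swap → [59, 87, 73, 82, 50, 38, 69, 57, 52, 47]
sift down from index 0:
  59 vs larger child 87 at index 1, swap → [87, 59, 73, 82, 50, 38, 69, 57, 52, 47]
  59 vs larger child 82 at index 3, swap → [87, 82, 73, 59, 50, 38, 69, 57, 52, 47]

[87, 82, 73, 59, 50, 38, 69, 57, 52, 47]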